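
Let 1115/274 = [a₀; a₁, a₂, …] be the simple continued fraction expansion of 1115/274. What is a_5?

2

1115 ÷ 274 → quotient 4, remainder 19
274 ÷ 19 → quotient 14, remainder 8
19 ÷ 8 → quotient 2, remainder 3
8 ÷ 3 → quotient 2, remainder 2
3 ÷ 2 → quotient 1, remainder 1
2 ÷ 1 → quotient 2, remainder 0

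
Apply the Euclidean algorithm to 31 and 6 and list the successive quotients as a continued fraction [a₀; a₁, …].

[5; 6]

Apply division with remainder until the remainder is 0:
31 ÷ 6 → quotient 5, remainder 1
6 ÷ 1 → quotient 6, remainder 0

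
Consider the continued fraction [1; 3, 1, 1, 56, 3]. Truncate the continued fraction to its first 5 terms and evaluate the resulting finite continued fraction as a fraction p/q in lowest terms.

509/396

Start with 56.
1 + 1/(56/1) = 1 + 1/56 = 57/56
1 + 1/(57/56) = 1 + 56/57 = 113/57
3 + 1/(113/57) = 3 + 57/113 = 396/113
1 + 1/(396/113) = 1 + 113/396 = 509/396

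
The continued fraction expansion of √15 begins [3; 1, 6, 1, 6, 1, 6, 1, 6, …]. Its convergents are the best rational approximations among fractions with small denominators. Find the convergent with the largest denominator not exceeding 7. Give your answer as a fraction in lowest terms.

a_0 = 3: 3/1  (≤ bound)
a_1 = 1: 4/1  (≤ bound)
a_2 = 6: 27/7  (≤ bound)
a_3 = 1: 31/8  (> 7, stop)

27/7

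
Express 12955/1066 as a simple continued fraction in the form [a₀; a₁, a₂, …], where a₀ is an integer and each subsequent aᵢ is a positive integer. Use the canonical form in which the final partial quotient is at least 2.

[12; 6, 1, 1, 5, 1, 3, 3]

12955 = 12·1066 + 163, so a_0 = 12
1066 = 6·163 + 88, so a_1 = 6
163 = 1·88 + 75, so a_2 = 1
88 = 1·75 + 13, so a_3 = 1
75 = 5·13 + 10, so a_4 = 5
13 = 1·10 + 3, so a_5 = 1
10 = 3·3 + 1, so a_6 = 3
3 = 3·1 + 0, so a_7 = 3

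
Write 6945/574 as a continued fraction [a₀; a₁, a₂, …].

[12; 10, 14, 4]

Repeatedly divide and take the remainder:
6945 = 12·574 + 57, so a_0 = 12
574 = 10·57 + 4, so a_1 = 10
57 = 14·4 + 1, so a_2 = 14
4 = 4·1 + 0, so a_3 = 4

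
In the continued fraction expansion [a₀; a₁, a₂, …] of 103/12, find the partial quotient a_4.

2

Run the Euclidean algorithm, recording each quotient:
103 ÷ 12 → quotient 8, remainder 7
12 ÷ 7 → quotient 1, remainder 5
7 ÷ 5 → quotient 1, remainder 2
5 ÷ 2 → quotient 2, remainder 1
2 ÷ 1 → quotient 2, remainder 0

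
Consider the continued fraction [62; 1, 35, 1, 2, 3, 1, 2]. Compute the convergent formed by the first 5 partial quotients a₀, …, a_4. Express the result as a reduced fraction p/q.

Work from the innermost term outward:
Start with 2.
1 + 1/(2/1) = 1 + 1/2 = 3/2
35 + 1/(3/2) = 35 + 2/3 = 107/3
1 + 1/(107/3) = 1 + 3/107 = 110/107
62 + 1/(110/107) = 62 + 107/110 = 6927/110

6927/110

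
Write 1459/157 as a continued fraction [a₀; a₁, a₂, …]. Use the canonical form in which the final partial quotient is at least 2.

[9; 3, 2, 2, 2, 1, 2]

Apply division with remainder until the remainder is 0:
1459 ÷ 157 → quotient 9, remainder 46
157 ÷ 46 → quotient 3, remainder 19
46 ÷ 19 → quotient 2, remainder 8
19 ÷ 8 → quotient 2, remainder 3
8 ÷ 3 → quotient 2, remainder 2
3 ÷ 2 → quotient 1, remainder 1
2 ÷ 1 → quotient 2, remainder 0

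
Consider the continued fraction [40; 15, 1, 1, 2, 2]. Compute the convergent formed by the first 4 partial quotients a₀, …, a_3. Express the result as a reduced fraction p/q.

1242/31

Use the convergent recurrence hₖ = aₖ·hₖ₋₁ + hₖ₋₂ (and likewise for the denominators kₖ):
a_0 = 40: 40/1
a_1 = 15: 601/15
a_2 = 1: 641/16
a_3 = 1: 1242/31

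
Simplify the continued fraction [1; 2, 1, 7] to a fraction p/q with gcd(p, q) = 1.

31/23

Use the convergent recurrence hₖ = aₖ·hₖ₋₁ + hₖ₋₂ (and likewise for the denominators kₖ):
a_0 = 1: 1/1
a_1 = 2: 3/2
a_2 = 1: 4/3
a_3 = 7: 31/23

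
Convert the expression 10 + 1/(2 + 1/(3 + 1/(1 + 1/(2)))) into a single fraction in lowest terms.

Start with 2.
1 + 1/(2/1) = 1 + 1/2 = 3/2
3 + 1/(3/2) = 3 + 2/3 = 11/3
2 + 1/(11/3) = 2 + 3/11 = 25/11
10 + 1/(25/11) = 10 + 11/25 = 261/25

261/25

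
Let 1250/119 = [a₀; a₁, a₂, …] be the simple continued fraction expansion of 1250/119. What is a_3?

1250 = 10·119 + 60, so a_0 = 10
119 = 1·60 + 59, so a_1 = 1
60 = 1·59 + 1, so a_2 = 1
59 = 59·1 + 0, so a_3 = 59

59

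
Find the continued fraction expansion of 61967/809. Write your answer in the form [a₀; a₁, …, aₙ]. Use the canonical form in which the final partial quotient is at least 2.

Repeatedly divide and take the remainder:
61967 = 76·809 + 483, so a_0 = 76
809 = 1·483 + 326, so a_1 = 1
483 = 1·326 + 157, so a_2 = 1
326 = 2·157 + 12, so a_3 = 2
157 = 13·12 + 1, so a_4 = 13
12 = 12·1 + 0, so a_5 = 12

[76; 1, 1, 2, 13, 12]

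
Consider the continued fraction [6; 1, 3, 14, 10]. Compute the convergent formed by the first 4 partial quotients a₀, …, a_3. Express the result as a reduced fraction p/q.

385/57

Build up convergents one term at a time:
a_0 = 6: 6/1
a_1 = 1: 7/1
a_2 = 3: 27/4
a_3 = 14: 385/57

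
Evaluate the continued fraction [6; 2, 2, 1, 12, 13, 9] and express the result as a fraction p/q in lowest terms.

67901/10565

a_0 = 6: 6/1
a_1 = 2: 13/2
a_2 = 2: 32/5
a_3 = 1: 45/7
a_4 = 12: 572/89
a_5 = 13: 7481/1164
a_6 = 9: 67901/10565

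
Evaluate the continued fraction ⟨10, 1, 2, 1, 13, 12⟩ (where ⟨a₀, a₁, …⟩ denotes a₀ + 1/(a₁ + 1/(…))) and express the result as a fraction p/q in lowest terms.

7135/664

Start with 12.
13 + 1/(12/1) = 13 + 1/12 = 157/12
1 + 1/(157/12) = 1 + 12/157 = 169/157
2 + 1/(169/157) = 2 + 157/169 = 495/169
1 + 1/(495/169) = 1 + 169/495 = 664/495
10 + 1/(664/495) = 10 + 495/664 = 7135/664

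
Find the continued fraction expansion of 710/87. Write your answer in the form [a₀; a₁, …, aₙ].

[8; 6, 4, 1, 2]

710 = 8·87 + 14, so a_0 = 8
87 = 6·14 + 3, so a_1 = 6
14 = 4·3 + 2, so a_2 = 4
3 = 1·2 + 1, so a_3 = 1
2 = 2·1 + 0, so a_4 = 2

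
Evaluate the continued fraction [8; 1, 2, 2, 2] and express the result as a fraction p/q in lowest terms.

148/17

a_0 = 8: 8/1
a_1 = 1: 9/1
a_2 = 2: 26/3
a_3 = 2: 61/7
a_4 = 2: 148/17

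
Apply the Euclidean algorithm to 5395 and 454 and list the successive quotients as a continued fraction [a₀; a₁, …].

[11; 1, 7, 1, 1, 3, 3, 2]

Repeatedly divide and take the remainder:
5395 = 11·454 + 401, so a_0 = 11
454 = 1·401 + 53, so a_1 = 1
401 = 7·53 + 30, so a_2 = 7
53 = 1·30 + 23, so a_3 = 1
30 = 1·23 + 7, so a_4 = 1
23 = 3·7 + 2, so a_5 = 3
7 = 3·2 + 1, so a_6 = 3
2 = 2·1 + 0, so a_7 = 2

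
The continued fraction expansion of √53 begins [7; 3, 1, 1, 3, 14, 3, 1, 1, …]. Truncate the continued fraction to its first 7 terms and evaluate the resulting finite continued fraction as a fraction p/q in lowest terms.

7979/1096

Work from the innermost term outward:
Start with 3.
14 + 1/(3/1) = 14 + 1/3 = 43/3
3 + 1/(43/3) = 3 + 3/43 = 132/43
1 + 1/(132/43) = 1 + 43/132 = 175/132
1 + 1/(175/132) = 1 + 132/175 = 307/175
3 + 1/(307/175) = 3 + 175/307 = 1096/307
7 + 1/(1096/307) = 7 + 307/1096 = 7979/1096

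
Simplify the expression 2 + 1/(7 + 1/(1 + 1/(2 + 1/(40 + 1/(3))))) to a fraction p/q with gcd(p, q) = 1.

a_0 = 2: 2/1
a_1 = 7: 15/7
a_2 = 1: 17/8
a_3 = 2: 49/23
a_4 = 40: 1977/928
a_5 = 3: 5980/2807

5980/2807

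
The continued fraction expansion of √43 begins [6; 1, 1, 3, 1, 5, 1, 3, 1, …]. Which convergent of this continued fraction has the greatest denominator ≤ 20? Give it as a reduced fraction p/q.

a_0 = 6: 6/1  (≤ bound)
a_1 = 1: 7/1  (≤ bound)
a_2 = 1: 13/2  (≤ bound)
a_3 = 3: 46/7  (≤ bound)
a_4 = 1: 59/9  (≤ bound)
a_5 = 5: 341/52  (> 20, stop)

59/9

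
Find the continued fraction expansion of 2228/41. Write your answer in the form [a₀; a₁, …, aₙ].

⌊2228/41⌋ = 54, remainder 14
⌊41/14⌋ = 2, remainder 13
⌊14/13⌋ = 1, remainder 1
⌊13/1⌋ = 13, remainder 0

[54; 2, 1, 13]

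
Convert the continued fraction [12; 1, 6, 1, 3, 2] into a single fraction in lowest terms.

901/70

Start with 2.
3 + 1/(2/1) = 3 + 1/2 = 7/2
1 + 1/(7/2) = 1 + 2/7 = 9/7
6 + 1/(9/7) = 6 + 7/9 = 61/9
1 + 1/(61/9) = 1 + 9/61 = 70/61
12 + 1/(70/61) = 12 + 61/70 = 901/70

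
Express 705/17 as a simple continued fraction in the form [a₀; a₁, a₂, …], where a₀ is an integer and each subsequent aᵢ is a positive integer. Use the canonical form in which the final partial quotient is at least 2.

705 ÷ 17 → quotient 41, remainder 8
17 ÷ 8 → quotient 2, remainder 1
8 ÷ 1 → quotient 8, remainder 0

[41; 2, 8]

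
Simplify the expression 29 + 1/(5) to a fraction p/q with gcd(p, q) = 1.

146/5

Starting at the tail and folding back:
Start with 5.
29 + 1/(5/1) = 29 + 1/5 = 146/5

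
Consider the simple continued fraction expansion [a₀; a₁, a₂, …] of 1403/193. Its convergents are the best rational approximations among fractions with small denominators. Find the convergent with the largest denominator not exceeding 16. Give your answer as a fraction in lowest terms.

80/11

a_0 = 7: 7/1  (≤ bound)
a_1 = 3: 22/3  (≤ bound)
a_2 = 1: 29/4  (≤ bound)
a_3 = 2: 80/11  (≤ bound)
a_4 = 2: 189/26  (> 16, stop)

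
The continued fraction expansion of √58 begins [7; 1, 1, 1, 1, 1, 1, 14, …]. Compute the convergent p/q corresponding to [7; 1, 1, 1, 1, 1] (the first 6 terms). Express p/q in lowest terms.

a_0 = 7: 7/1
a_1 = 1: 8/1
a_2 = 1: 15/2
a_3 = 1: 23/3
a_4 = 1: 38/5
a_5 = 1: 61/8

61/8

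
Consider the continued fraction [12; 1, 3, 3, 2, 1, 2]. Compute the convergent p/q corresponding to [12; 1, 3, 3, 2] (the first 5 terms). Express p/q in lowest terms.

383/30

a_0 = 12: 12/1
a_1 = 1: 13/1
a_2 = 3: 51/4
a_3 = 3: 166/13
a_4 = 2: 383/30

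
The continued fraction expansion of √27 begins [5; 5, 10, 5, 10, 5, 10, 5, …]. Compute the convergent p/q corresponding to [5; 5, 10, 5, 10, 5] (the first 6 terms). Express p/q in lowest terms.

70226/13515

Start with 5.
10 + 1/(5/1) = 10 + 1/5 = 51/5
5 + 1/(51/5) = 5 + 5/51 = 260/51
10 + 1/(260/51) = 10 + 51/260 = 2651/260
5 + 1/(2651/260) = 5 + 260/2651 = 13515/2651
5 + 1/(13515/2651) = 5 + 2651/13515 = 70226/13515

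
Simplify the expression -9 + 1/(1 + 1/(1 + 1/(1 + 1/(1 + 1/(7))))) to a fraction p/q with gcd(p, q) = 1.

Build up convergents one term at a time:
a_0 = -9: -9/1
a_1 = 1: -8/1
a_2 = 1: -17/2
a_3 = 1: -25/3
a_4 = 1: -42/5
a_5 = 7: -319/38

-319/38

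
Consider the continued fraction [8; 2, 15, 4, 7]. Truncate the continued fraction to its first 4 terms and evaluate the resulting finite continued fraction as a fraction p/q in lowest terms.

1069/126

a_0 = 8: 8/1
a_1 = 2: 17/2
a_2 = 15: 263/31
a_3 = 4: 1069/126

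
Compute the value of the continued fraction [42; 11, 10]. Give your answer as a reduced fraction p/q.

Build up convergents one term at a time:
a_0 = 42: 42/1
a_1 = 11: 463/11
a_2 = 10: 4672/111

4672/111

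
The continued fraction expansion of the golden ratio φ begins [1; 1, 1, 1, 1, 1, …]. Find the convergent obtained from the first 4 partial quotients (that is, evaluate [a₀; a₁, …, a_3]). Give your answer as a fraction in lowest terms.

5/3

a_0 = 1: 1/1
a_1 = 1: 2/1
a_2 = 1: 3/2
a_3 = 1: 5/3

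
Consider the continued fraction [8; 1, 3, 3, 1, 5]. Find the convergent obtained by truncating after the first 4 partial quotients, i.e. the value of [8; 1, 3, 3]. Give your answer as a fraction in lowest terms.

a_0 = 8: 8/1
a_1 = 1: 9/1
a_2 = 3: 35/4
a_3 = 3: 114/13

114/13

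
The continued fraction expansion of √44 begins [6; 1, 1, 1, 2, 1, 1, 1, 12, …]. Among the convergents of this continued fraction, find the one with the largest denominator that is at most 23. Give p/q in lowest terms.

a_0 = 6: 6/1  (≤ bound)
a_1 = 1: 7/1  (≤ bound)
a_2 = 1: 13/2  (≤ bound)
a_3 = 1: 20/3  (≤ bound)
a_4 = 2: 53/8  (≤ bound)
a_5 = 1: 73/11  (≤ bound)
a_6 = 1: 126/19  (≤ bound)
a_7 = 1: 199/30  (> 23, stop)

126/19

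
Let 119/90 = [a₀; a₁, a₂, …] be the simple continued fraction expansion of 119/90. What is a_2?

9

Run the Euclidean algorithm, recording each quotient:
119 ÷ 90 → quotient 1, remainder 29
90 ÷ 29 → quotient 3, remainder 3
29 ÷ 3 → quotient 9, remainder 2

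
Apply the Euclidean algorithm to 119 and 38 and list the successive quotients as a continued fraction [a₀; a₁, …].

⌊119/38⌋ = 3, remainder 5
⌊38/5⌋ = 7, remainder 3
⌊5/3⌋ = 1, remainder 2
⌊3/2⌋ = 1, remainder 1
⌊2/1⌋ = 2, remainder 0

[3; 7, 1, 1, 2]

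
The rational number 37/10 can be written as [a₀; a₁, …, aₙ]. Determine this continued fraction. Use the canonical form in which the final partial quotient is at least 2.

[3; 1, 2, 3]

Repeatedly divide and take the remainder:
⌊37/10⌋ = 3, remainder 7
⌊10/7⌋ = 1, remainder 3
⌊7/3⌋ = 2, remainder 1
⌊3/1⌋ = 3, remainder 0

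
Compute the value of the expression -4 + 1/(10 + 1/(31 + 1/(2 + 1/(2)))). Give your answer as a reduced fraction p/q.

-6143/1575

Start with 2.
2 + 1/(2/1) = 2 + 1/2 = 5/2
31 + 1/(5/2) = 31 + 2/5 = 157/5
10 + 1/(157/5) = 10 + 5/157 = 1575/157
-4 + 1/(1575/157) = -4 + 157/1575 = -6143/1575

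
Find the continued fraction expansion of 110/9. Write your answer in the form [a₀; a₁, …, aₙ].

110 ÷ 9 → quotient 12, remainder 2
9 ÷ 2 → quotient 4, remainder 1
2 ÷ 1 → quotient 2, remainder 0

[12; 4, 2]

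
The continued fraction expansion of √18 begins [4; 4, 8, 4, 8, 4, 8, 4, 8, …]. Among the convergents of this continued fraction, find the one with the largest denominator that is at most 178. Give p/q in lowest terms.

a_0 = 4: 4/1  (≤ bound)
a_1 = 4: 17/4  (≤ bound)
a_2 = 8: 140/33  (≤ bound)
a_3 = 4: 577/136  (≤ bound)
a_4 = 8: 4756/1121  (> 178, stop)

577/136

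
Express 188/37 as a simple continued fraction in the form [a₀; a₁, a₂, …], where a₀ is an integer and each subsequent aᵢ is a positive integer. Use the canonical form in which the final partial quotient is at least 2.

⌊188/37⌋ = 5, remainder 3
⌊37/3⌋ = 12, remainder 1
⌊3/1⌋ = 3, remainder 0

[5; 12, 3]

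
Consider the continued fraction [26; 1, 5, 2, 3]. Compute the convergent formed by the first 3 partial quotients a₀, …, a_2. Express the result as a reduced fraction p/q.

161/6

Collapse the nested fraction from the inside out:
Start with 5.
1 + 1/(5/1) = 1 + 1/5 = 6/5
26 + 1/(6/5) = 26 + 5/6 = 161/6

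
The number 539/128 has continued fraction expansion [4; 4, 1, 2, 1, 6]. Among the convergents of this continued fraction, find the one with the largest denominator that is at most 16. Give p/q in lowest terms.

a_0 = 4: 4/1  (≤ bound)
a_1 = 4: 17/4  (≤ bound)
a_2 = 1: 21/5  (≤ bound)
a_3 = 2: 59/14  (≤ bound)
a_4 = 1: 80/19  (> 16, stop)

59/14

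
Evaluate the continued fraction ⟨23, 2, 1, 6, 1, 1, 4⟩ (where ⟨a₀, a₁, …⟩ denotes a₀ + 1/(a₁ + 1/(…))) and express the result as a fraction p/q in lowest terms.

4553/195

Collapse the nested fraction from the inside out:
Start with 4.
1 + 1/(4/1) = 1 + 1/4 = 5/4
1 + 1/(5/4) = 1 + 4/5 = 9/5
6 + 1/(9/5) = 6 + 5/9 = 59/9
1 + 1/(59/9) = 1 + 9/59 = 68/59
2 + 1/(68/59) = 2 + 59/68 = 195/68
23 + 1/(195/68) = 23 + 68/195 = 4553/195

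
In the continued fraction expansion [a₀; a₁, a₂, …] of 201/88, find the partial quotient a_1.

201 ÷ 88 → quotient 2, remainder 25
88 ÷ 25 → quotient 3, remainder 13

3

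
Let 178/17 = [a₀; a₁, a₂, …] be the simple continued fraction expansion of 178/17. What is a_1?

178 = 10·17 + 8, so a_0 = 10
17 = 2·8 + 1, so a_1 = 2

2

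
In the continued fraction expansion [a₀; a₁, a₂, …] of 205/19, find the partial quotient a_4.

3

Repeatedly divide and take the remainder:
205 ÷ 19 → quotient 10, remainder 15
19 ÷ 15 → quotient 1, remainder 4
15 ÷ 4 → quotient 3, remainder 3
4 ÷ 3 → quotient 1, remainder 1
3 ÷ 1 → quotient 3, remainder 0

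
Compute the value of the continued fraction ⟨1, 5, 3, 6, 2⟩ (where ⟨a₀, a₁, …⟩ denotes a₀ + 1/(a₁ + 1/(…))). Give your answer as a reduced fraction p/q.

259/218

Start with 2.
6 + 1/(2/1) = 6 + 1/2 = 13/2
3 + 1/(13/2) = 3 + 2/13 = 41/13
5 + 1/(41/13) = 5 + 13/41 = 218/41
1 + 1/(218/41) = 1 + 41/218 = 259/218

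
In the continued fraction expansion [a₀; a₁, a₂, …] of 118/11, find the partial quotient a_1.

Repeatedly divide and take the remainder:
118 = 10·11 + 8, so a_0 = 10
11 = 1·8 + 3, so a_1 = 1

1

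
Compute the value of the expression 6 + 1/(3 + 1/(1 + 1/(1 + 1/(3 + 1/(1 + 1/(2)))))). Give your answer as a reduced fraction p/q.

Use the convergent recurrence hₖ = aₖ·hₖ₋₁ + hₖ₋₂ (and likewise for the denominators kₖ):
a_0 = 6: 6/1
a_1 = 3: 19/3
a_2 = 1: 25/4
a_3 = 1: 44/7
a_4 = 3: 157/25
a_5 = 1: 201/32
a_6 = 2: 559/89

559/89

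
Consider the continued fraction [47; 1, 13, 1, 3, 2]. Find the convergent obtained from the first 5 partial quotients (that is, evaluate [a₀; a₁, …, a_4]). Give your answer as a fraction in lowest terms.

2828/59

a_0 = 47: 47/1
a_1 = 1: 48/1
a_2 = 13: 671/14
a_3 = 1: 719/15
a_4 = 3: 2828/59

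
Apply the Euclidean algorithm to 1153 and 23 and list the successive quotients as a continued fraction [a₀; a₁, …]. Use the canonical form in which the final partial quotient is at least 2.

Repeatedly divide and take the remainder:
1153 = 50·23 + 3, so a_0 = 50
23 = 7·3 + 2, so a_1 = 7
3 = 1·2 + 1, so a_2 = 1
2 = 2·1 + 0, so a_3 = 2

[50; 7, 1, 2]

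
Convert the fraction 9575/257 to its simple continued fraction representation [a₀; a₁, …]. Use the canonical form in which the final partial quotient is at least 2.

[37; 3, 1, 8, 2, 3]

Run the Euclidean algorithm, recording each quotient:
⌊9575/257⌋ = 37, remainder 66
⌊257/66⌋ = 3, remainder 59
⌊66/59⌋ = 1, remainder 7
⌊59/7⌋ = 8, remainder 3
⌊7/3⌋ = 2, remainder 1
⌊3/1⌋ = 3, remainder 0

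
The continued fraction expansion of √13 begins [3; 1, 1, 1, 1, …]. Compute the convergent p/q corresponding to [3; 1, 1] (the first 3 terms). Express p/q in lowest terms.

7/2

Use the convergent recurrence hₖ = aₖ·hₖ₋₁ + hₖ₋₂ (and likewise for the denominators kₖ):
a_0 = 3: 3/1
a_1 = 1: 4/1
a_2 = 1: 7/2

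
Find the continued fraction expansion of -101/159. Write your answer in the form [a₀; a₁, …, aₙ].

Apply division with remainder until the remainder is 0:
-101 ÷ 159 → quotient -1, remainder 58
159 ÷ 58 → quotient 2, remainder 43
58 ÷ 43 → quotient 1, remainder 15
43 ÷ 15 → quotient 2, remainder 13
15 ÷ 13 → quotient 1, remainder 2
13 ÷ 2 → quotient 6, remainder 1
2 ÷ 1 → quotient 2, remainder 0

[-1; 2, 1, 2, 1, 6, 2]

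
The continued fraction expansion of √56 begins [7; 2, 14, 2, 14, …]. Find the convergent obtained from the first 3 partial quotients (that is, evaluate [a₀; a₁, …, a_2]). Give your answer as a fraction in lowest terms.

217/29

Starting at the tail and folding back:
Start with 14.
2 + 1/(14/1) = 2 + 1/14 = 29/14
7 + 1/(29/14) = 7 + 14/29 = 217/29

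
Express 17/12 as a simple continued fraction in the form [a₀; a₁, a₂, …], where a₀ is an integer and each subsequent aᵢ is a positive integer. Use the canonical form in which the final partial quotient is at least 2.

Apply division with remainder until the remainder is 0:
17 = 1·12 + 5, so a_0 = 1
12 = 2·5 + 2, so a_1 = 2
5 = 2·2 + 1, so a_2 = 2
2 = 2·1 + 0, so a_3 = 2

[1; 2, 2, 2]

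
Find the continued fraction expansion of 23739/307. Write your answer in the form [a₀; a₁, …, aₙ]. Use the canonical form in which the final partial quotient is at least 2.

[77; 3, 14, 3, 2]

⌊23739/307⌋ = 77, remainder 100
⌊307/100⌋ = 3, remainder 7
⌊100/7⌋ = 14, remainder 2
⌊7/2⌋ = 3, remainder 1
⌊2/1⌋ = 2, remainder 0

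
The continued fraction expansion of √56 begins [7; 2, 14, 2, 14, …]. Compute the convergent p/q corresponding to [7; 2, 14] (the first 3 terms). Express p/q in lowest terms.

Start with 14.
2 + 1/(14/1) = 2 + 1/14 = 29/14
7 + 1/(29/14) = 7 + 14/29 = 217/29

217/29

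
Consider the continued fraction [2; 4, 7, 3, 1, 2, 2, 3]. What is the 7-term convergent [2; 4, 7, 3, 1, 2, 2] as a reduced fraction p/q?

1753/782

a_0 = 2: 2/1
a_1 = 4: 9/4
a_2 = 7: 65/29
a_3 = 3: 204/91
a_4 = 1: 269/120
a_5 = 2: 742/331
a_6 = 2: 1753/782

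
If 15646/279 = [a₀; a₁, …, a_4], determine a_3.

15646 = 56·279 + 22, so a_0 = 56
279 = 12·22 + 15, so a_1 = 12
22 = 1·15 + 7, so a_2 = 1
15 = 2·7 + 1, so a_3 = 2

2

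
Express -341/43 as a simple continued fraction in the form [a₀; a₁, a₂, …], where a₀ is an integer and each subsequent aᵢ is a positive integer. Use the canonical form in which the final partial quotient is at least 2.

-341 = -8·43 + 3, so a_0 = -8
43 = 14·3 + 1, so a_1 = 14
3 = 3·1 + 0, so a_2 = 3

[-8; 14, 3]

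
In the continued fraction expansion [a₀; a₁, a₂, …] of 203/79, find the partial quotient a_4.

11

Apply division with remainder until the remainder is 0:
⌊203/79⌋ = 2, remainder 45
⌊79/45⌋ = 1, remainder 34
⌊45/34⌋ = 1, remainder 11
⌊34/11⌋ = 3, remainder 1
⌊11/1⌋ = 11, remainder 0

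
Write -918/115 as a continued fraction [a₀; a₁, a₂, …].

⌊-918/115⌋ = -8, remainder 2
⌊115/2⌋ = 57, remainder 1
⌊2/1⌋ = 2, remainder 0

[-8; 57, 2]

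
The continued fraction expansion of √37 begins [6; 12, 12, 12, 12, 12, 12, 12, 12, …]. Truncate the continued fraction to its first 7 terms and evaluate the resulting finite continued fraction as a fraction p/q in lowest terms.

18798954/3090529

a_0 = 6: 6/1
a_1 = 12: 73/12
a_2 = 12: 882/145
a_3 = 12: 10657/1752
a_4 = 12: 128766/21169
a_5 = 12: 1555849/255780
a_6 = 12: 18798954/3090529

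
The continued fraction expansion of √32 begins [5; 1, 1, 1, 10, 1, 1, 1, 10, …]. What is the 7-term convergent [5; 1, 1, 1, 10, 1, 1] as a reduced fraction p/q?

a_0 = 5: 5/1
a_1 = 1: 6/1
a_2 = 1: 11/2
a_3 = 1: 17/3
a_4 = 10: 181/32
a_5 = 1: 198/35
a_6 = 1: 379/67

379/67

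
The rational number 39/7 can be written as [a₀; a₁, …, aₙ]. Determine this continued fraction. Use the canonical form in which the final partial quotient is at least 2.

Run the Euclidean algorithm, recording each quotient:
39 ÷ 7 → quotient 5, remainder 4
7 ÷ 4 → quotient 1, remainder 3
4 ÷ 3 → quotient 1, remainder 1
3 ÷ 1 → quotient 3, remainder 0

[5; 1, 1, 3]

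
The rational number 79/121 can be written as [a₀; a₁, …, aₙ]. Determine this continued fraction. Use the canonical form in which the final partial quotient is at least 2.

Run the Euclidean algorithm, recording each quotient:
79 = 0·121 + 79, so a_0 = 0
121 = 1·79 + 42, so a_1 = 1
79 = 1·42 + 37, so a_2 = 1
42 = 1·37 + 5, so a_3 = 1
37 = 7·5 + 2, so a_4 = 7
5 = 2·2 + 1, so a_5 = 2
2 = 2·1 + 0, so a_6 = 2

[0; 1, 1, 1, 7, 2, 2]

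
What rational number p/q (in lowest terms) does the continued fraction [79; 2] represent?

159/2

Collapse the nested fraction from the inside out:
Start with 2.
79 + 1/(2/1) = 79 + 1/2 = 159/2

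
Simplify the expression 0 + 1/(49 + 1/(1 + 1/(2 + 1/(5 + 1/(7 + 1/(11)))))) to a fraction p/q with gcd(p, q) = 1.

1281/63649

Compute successive convergents:
a_0 = 0: 0/1
a_1 = 49: 1/49
a_2 = 1: 1/50
a_3 = 2: 3/149
a_4 = 5: 16/795
a_5 = 7: 115/5714
a_6 = 11: 1281/63649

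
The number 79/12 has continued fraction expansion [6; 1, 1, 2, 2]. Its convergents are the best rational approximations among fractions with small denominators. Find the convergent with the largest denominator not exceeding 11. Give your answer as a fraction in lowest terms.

a_0 = 6: 6/1  (≤ bound)
a_1 = 1: 7/1  (≤ bound)
a_2 = 1: 13/2  (≤ bound)
a_3 = 2: 33/5  (≤ bound)
a_4 = 2: 79/12  (> 11, stop)

33/5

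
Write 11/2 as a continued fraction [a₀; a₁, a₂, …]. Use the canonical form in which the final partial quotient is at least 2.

Repeatedly divide and take the remainder:
11 ÷ 2 → quotient 5, remainder 1
2 ÷ 1 → quotient 2, remainder 0

[5; 2]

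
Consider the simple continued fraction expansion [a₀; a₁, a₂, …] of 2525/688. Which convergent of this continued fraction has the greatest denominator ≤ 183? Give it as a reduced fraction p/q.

a_0 = 3: 3/1  (≤ bound)
a_1 = 1: 4/1  (≤ bound)
a_2 = 2: 11/3  (≤ bound)
a_3 = 32: 356/97  (≤ bound)
a_4 = 2: 723/197  (> 183, stop)

356/97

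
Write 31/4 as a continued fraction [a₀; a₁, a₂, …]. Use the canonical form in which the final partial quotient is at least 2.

Repeatedly divide and take the remainder:
⌊31/4⌋ = 7, remainder 3
⌊4/3⌋ = 1, remainder 1
⌊3/1⌋ = 3, remainder 0

[7; 1, 3]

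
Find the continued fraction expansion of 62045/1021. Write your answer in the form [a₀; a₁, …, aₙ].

[60; 1, 3, 3, 15, 2, 2]

Apply division with remainder until the remainder is 0:
⌊62045/1021⌋ = 60, remainder 785
⌊1021/785⌋ = 1, remainder 236
⌊785/236⌋ = 3, remainder 77
⌊236/77⌋ = 3, remainder 5
⌊77/5⌋ = 15, remainder 2
⌊5/2⌋ = 2, remainder 1
⌊2/1⌋ = 2, remainder 0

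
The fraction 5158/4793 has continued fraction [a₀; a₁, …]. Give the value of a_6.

Apply division with remainder until the remainder is 0:
5158 = 1·4793 + 365, so a_0 = 1
4793 = 13·365 + 48, so a_1 = 13
365 = 7·48 + 29, so a_2 = 7
48 = 1·29 + 19, so a_3 = 1
29 = 1·19 + 10, so a_4 = 1
19 = 1·10 + 9, so a_5 = 1
10 = 1·9 + 1, so a_6 = 1

1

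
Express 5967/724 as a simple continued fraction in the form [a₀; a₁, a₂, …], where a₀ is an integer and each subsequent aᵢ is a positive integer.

Repeatedly divide and take the remainder:
5967 ÷ 724 → quotient 8, remainder 175
724 ÷ 175 → quotient 4, remainder 24
175 ÷ 24 → quotient 7, remainder 7
24 ÷ 7 → quotient 3, remainder 3
7 ÷ 3 → quotient 2, remainder 1
3 ÷ 1 → quotient 3, remainder 0

[8; 4, 7, 3, 2, 3]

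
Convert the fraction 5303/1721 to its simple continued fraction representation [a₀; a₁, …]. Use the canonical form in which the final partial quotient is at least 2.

[3; 12, 3, 2, 2, 2, 3]

5303 ÷ 1721 → quotient 3, remainder 140
1721 ÷ 140 → quotient 12, remainder 41
140 ÷ 41 → quotient 3, remainder 17
41 ÷ 17 → quotient 2, remainder 7
17 ÷ 7 → quotient 2, remainder 3
7 ÷ 3 → quotient 2, remainder 1
3 ÷ 1 → quotient 3, remainder 0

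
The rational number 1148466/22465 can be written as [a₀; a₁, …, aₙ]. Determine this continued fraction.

1148466 ÷ 22465 → quotient 51, remainder 2751
22465 ÷ 2751 → quotient 8, remainder 457
2751 ÷ 457 → quotient 6, remainder 9
457 ÷ 9 → quotient 50, remainder 7
9 ÷ 7 → quotient 1, remainder 2
7 ÷ 2 → quotient 3, remainder 1
2 ÷ 1 → quotient 2, remainder 0

[51; 8, 6, 50, 1, 3, 2]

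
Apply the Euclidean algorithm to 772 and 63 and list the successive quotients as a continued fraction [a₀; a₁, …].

[12; 3, 1, 15]

⌊772/63⌋ = 12, remainder 16
⌊63/16⌋ = 3, remainder 15
⌊16/15⌋ = 1, remainder 1
⌊15/1⌋ = 15, remainder 0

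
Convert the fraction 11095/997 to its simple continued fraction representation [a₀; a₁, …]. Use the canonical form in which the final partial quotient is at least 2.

[11; 7, 1, 3, 1, 2, 1, 6]

Run the Euclidean algorithm, recording each quotient:
11095 = 11·997 + 128, so a_0 = 11
997 = 7·128 + 101, so a_1 = 7
128 = 1·101 + 27, so a_2 = 1
101 = 3·27 + 20, so a_3 = 3
27 = 1·20 + 7, so a_4 = 1
20 = 2·7 + 6, so a_5 = 2
7 = 1·6 + 1, so a_6 = 1
6 = 6·1 + 0, so a_7 = 6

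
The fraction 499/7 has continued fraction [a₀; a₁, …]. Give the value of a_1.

3

499 = 71·7 + 2, so a_0 = 71
7 = 3·2 + 1, so a_1 = 3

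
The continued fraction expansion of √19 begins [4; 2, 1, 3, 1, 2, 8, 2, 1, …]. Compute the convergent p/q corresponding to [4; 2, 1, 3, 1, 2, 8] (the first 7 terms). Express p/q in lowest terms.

1421/326

a_0 = 4: 4/1
a_1 = 2: 9/2
a_2 = 1: 13/3
a_3 = 3: 48/11
a_4 = 1: 61/14
a_5 = 2: 170/39
a_6 = 8: 1421/326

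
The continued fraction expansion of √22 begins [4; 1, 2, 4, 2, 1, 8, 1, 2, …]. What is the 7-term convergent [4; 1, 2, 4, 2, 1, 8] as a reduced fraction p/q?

1712/365

Build up convergents one term at a time:
a_0 = 4: 4/1
a_1 = 1: 5/1
a_2 = 2: 14/3
a_3 = 4: 61/13
a_4 = 2: 136/29
a_5 = 1: 197/42
a_6 = 8: 1712/365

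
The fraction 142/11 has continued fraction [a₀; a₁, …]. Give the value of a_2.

142 = 12·11 + 10, so a_0 = 12
11 = 1·10 + 1, so a_1 = 1
10 = 10·1 + 0, so a_2 = 10

10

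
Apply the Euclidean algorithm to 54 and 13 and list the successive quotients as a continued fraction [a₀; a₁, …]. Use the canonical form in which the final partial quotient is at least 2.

54 ÷ 13 → quotient 4, remainder 2
13 ÷ 2 → quotient 6, remainder 1
2 ÷ 1 → quotient 2, remainder 0

[4; 6, 2]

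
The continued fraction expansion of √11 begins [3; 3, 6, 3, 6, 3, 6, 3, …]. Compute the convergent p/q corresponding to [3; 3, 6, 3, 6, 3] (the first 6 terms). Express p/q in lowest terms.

a_0 = 3: 3/1
a_1 = 3: 10/3
a_2 = 6: 63/19
a_3 = 3: 199/60
a_4 = 6: 1257/379
a_5 = 3: 3970/1197

3970/1197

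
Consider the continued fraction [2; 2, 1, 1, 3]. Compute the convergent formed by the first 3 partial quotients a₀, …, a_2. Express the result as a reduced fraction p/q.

Compute successive convergents:
a_0 = 2: 2/1
a_1 = 2: 5/2
a_2 = 1: 7/3

7/3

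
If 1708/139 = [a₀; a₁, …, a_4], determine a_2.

2

1708 ÷ 139 → quotient 12, remainder 40
139 ÷ 40 → quotient 3, remainder 19
40 ÷ 19 → quotient 2, remainder 2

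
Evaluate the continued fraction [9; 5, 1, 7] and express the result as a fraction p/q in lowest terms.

431/47

Start with 7.
1 + 1/(7/1) = 1 + 1/7 = 8/7
5 + 1/(8/7) = 5 + 7/8 = 47/8
9 + 1/(47/8) = 9 + 8/47 = 431/47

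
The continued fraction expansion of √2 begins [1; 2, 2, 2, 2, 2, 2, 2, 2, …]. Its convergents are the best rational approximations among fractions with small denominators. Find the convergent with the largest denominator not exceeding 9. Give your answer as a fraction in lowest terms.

List convergents until the denominator exceeds the bound:
a_0 = 1: 1/1  (≤ bound)
a_1 = 2: 3/2  (≤ bound)
a_2 = 2: 7/5  (≤ bound)
a_3 = 2: 17/12  (> 9, stop)

7/5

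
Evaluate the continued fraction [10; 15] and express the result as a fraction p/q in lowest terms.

151/15

Start with 15.
10 + 1/(15/1) = 10 + 1/15 = 151/15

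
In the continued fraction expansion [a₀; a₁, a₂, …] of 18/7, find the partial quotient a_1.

Run the Euclidean algorithm, recording each quotient:
⌊18/7⌋ = 2, remainder 4
⌊7/4⌋ = 1, remainder 3

1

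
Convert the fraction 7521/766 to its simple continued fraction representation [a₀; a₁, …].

[9; 1, 4, 1, 1, 22, 1, 2]

Repeatedly divide and take the remainder:
7521 ÷ 766 → quotient 9, remainder 627
766 ÷ 627 → quotient 1, remainder 139
627 ÷ 139 → quotient 4, remainder 71
139 ÷ 71 → quotient 1, remainder 68
71 ÷ 68 → quotient 1, remainder 3
68 ÷ 3 → quotient 22, remainder 2
3 ÷ 2 → quotient 1, remainder 1
2 ÷ 1 → quotient 2, remainder 0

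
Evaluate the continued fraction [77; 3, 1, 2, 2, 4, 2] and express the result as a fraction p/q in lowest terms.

Start with 2.
4 + 1/(2/1) = 4 + 1/2 = 9/2
2 + 1/(9/2) = 2 + 2/9 = 20/9
2 + 1/(20/9) = 2 + 9/20 = 49/20
1 + 1/(49/20) = 1 + 20/49 = 69/49
3 + 1/(69/49) = 3 + 49/69 = 256/69
77 + 1/(256/69) = 77 + 69/256 = 19781/256

19781/256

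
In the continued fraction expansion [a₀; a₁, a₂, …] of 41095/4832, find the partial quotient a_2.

Apply division with remainder until the remainder is 0:
⌊41095/4832⌋ = 8, remainder 2439
⌊4832/2439⌋ = 1, remainder 2393
⌊2439/2393⌋ = 1, remainder 46

1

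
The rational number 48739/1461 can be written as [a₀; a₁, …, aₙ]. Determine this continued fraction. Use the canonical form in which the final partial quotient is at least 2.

[33; 2, 1, 3, 2, 58]

48739 = 33·1461 + 526, so a_0 = 33
1461 = 2·526 + 409, so a_1 = 2
526 = 1·409 + 117, so a_2 = 1
409 = 3·117 + 58, so a_3 = 3
117 = 2·58 + 1, so a_4 = 2
58 = 58·1 + 0, so a_5 = 58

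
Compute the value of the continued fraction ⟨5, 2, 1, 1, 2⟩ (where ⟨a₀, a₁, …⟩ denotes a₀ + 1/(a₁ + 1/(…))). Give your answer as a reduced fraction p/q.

70/13

Starting at the tail and folding back:
Start with 2.
1 + 1/(2/1) = 1 + 1/2 = 3/2
1 + 1/(3/2) = 1 + 2/3 = 5/3
2 + 1/(5/3) = 2 + 3/5 = 13/5
5 + 1/(13/5) = 5 + 5/13 = 70/13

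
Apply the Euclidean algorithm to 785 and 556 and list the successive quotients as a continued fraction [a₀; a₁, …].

[1; 2, 2, 2, 1, 32]

⌊785/556⌋ = 1, remainder 229
⌊556/229⌋ = 2, remainder 98
⌊229/98⌋ = 2, remainder 33
⌊98/33⌋ = 2, remainder 32
⌊33/32⌋ = 1, remainder 1
⌊32/1⌋ = 32, remainder 0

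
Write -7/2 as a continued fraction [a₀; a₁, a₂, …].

[-4; 2]

Run the Euclidean algorithm, recording each quotient:
-7 = -4·2 + 1, so a_0 = -4
2 = 2·1 + 0, so a_1 = 2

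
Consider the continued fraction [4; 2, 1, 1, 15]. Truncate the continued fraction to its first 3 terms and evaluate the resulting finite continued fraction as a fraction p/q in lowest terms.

13/3

Start with 1.
2 + 1/(1/1) = 2 + 1/1 = 3/1
4 + 1/(3/1) = 4 + 1/3 = 13/3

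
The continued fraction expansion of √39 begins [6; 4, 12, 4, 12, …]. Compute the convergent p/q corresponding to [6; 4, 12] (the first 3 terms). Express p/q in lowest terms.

Start with 12.
4 + 1/(12/1) = 4 + 1/12 = 49/12
6 + 1/(49/12) = 6 + 12/49 = 306/49

306/49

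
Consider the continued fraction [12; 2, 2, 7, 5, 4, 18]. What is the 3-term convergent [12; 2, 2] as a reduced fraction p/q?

Work from the innermost term outward:
Start with 2.
2 + 1/(2/1) = 2 + 1/2 = 5/2
12 + 1/(5/2) = 12 + 2/5 = 62/5

62/5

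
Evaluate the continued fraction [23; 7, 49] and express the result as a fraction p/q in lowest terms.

7961/344

Start with 49.
7 + 1/(49/1) = 7 + 1/49 = 344/49
23 + 1/(344/49) = 23 + 49/344 = 7961/344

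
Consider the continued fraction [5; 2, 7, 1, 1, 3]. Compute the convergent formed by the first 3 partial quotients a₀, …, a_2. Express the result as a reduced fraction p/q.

Use the convergent recurrence hₖ = aₖ·hₖ₋₁ + hₖ₋₂ (and likewise for the denominators kₖ):
a_0 = 5: 5/1
a_1 = 2: 11/2
a_2 = 7: 82/15

82/15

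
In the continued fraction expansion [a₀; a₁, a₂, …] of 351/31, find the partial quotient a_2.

⌊351/31⌋ = 11, remainder 10
⌊31/10⌋ = 3, remainder 1
⌊10/1⌋ = 10, remainder 0

10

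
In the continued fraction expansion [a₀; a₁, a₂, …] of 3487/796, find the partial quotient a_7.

5

⌊3487/796⌋ = 4, remainder 303
⌊796/303⌋ = 2, remainder 190
⌊303/190⌋ = 1, remainder 113
⌊190/113⌋ = 1, remainder 77
⌊113/77⌋ = 1, remainder 36
⌊77/36⌋ = 2, remainder 5
⌊36/5⌋ = 7, remainder 1
⌊5/1⌋ = 5, remainder 0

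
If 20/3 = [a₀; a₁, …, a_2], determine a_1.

1

20 = 6·3 + 2, so a_0 = 6
3 = 1·2 + 1, so a_1 = 1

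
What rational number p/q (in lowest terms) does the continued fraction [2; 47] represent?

95/47

Start with 47.
2 + 1/(47/1) = 2 + 1/47 = 95/47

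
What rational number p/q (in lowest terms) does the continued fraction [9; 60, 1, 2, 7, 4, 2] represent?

Use the convergent recurrence hₖ = aₖ·hₖ₋₁ + hₖ₋₂ (and likewise for the denominators kₖ):
a_0 = 9: 9/1
a_1 = 60: 541/60
a_2 = 1: 550/61
a_3 = 2: 1641/182
a_4 = 7: 12037/1335
a_5 = 4: 49789/5522
a_6 = 2: 111615/12379

111615/12379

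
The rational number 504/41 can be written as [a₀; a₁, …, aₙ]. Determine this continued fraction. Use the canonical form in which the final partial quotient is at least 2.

Repeatedly divide and take the remainder:
⌊504/41⌋ = 12, remainder 12
⌊41/12⌋ = 3, remainder 5
⌊12/5⌋ = 2, remainder 2
⌊5/2⌋ = 2, remainder 1
⌊2/1⌋ = 2, remainder 0

[12; 3, 2, 2, 2]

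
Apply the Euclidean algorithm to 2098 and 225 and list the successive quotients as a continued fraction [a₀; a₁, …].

[9; 3, 12, 6]

Run the Euclidean algorithm, recording each quotient:
2098 = 9·225 + 73, so a_0 = 9
225 = 3·73 + 6, so a_1 = 3
73 = 12·6 + 1, so a_2 = 12
6 = 6·1 + 0, so a_3 = 6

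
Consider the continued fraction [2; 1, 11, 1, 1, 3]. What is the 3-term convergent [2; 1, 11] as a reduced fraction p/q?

Start with 11.
1 + 1/(11/1) = 1 + 1/11 = 12/11
2 + 1/(12/11) = 2 + 11/12 = 35/12

35/12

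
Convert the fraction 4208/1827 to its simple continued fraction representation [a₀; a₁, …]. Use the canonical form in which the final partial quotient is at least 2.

4208 ÷ 1827 → quotient 2, remainder 554
1827 ÷ 554 → quotient 3, remainder 165
554 ÷ 165 → quotient 3, remainder 59
165 ÷ 59 → quotient 2, remainder 47
59 ÷ 47 → quotient 1, remainder 12
47 ÷ 12 → quotient 3, remainder 11
12 ÷ 11 → quotient 1, remainder 1
11 ÷ 1 → quotient 11, remainder 0

[2; 3, 3, 2, 1, 3, 1, 11]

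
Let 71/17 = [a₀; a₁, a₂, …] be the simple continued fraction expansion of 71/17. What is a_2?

1

71 ÷ 17 → quotient 4, remainder 3
17 ÷ 3 → quotient 5, remainder 2
3 ÷ 2 → quotient 1, remainder 1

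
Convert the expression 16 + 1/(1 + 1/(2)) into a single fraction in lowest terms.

Starting at the tail and folding back:
Start with 2.
1 + 1/(2/1) = 1 + 1/2 = 3/2
16 + 1/(3/2) = 16 + 2/3 = 50/3

50/3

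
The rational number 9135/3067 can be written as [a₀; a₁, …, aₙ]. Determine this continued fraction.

[2; 1, 45, 2, 7, 1, 3]

Apply division with remainder until the remainder is 0:
⌊9135/3067⌋ = 2, remainder 3001
⌊3067/3001⌋ = 1, remainder 66
⌊3001/66⌋ = 45, remainder 31
⌊66/31⌋ = 2, remainder 4
⌊31/4⌋ = 7, remainder 3
⌊4/3⌋ = 1, remainder 1
⌊3/1⌋ = 3, remainder 0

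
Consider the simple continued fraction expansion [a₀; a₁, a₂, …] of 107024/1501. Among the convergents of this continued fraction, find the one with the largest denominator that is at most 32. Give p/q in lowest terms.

713/10

a_0 = 71: 71/1  (≤ bound)
a_1 = 3: 214/3  (≤ bound)
a_2 = 3: 713/10  (≤ bound)
a_3 = 5: 3779/53  (> 32, stop)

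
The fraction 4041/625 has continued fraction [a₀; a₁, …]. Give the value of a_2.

4041 = 6·625 + 291, so a_0 = 6
625 = 2·291 + 43, so a_1 = 2
291 = 6·43 + 33, so a_2 = 6

6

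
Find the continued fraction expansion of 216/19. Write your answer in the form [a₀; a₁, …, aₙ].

Apply division with remainder until the remainder is 0:
⌊216/19⌋ = 11, remainder 7
⌊19/7⌋ = 2, remainder 5
⌊7/5⌋ = 1, remainder 2
⌊5/2⌋ = 2, remainder 1
⌊2/1⌋ = 2, remainder 0

[11; 2, 1, 2, 2]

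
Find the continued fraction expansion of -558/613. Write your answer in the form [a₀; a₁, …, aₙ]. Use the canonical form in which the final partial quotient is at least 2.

Repeatedly divide and take the remainder:
⌊-558/613⌋ = -1, remainder 55
⌊613/55⌋ = 11, remainder 8
⌊55/8⌋ = 6, remainder 7
⌊8/7⌋ = 1, remainder 1
⌊7/1⌋ = 7, remainder 0

[-1; 11, 6, 1, 7]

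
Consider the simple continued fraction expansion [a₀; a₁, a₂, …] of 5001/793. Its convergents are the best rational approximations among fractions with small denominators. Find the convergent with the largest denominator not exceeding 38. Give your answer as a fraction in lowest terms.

List convergents until the denominator exceeds the bound:
a_0 = 6: 6/1  (≤ bound)
a_1 = 3: 19/3  (≤ bound)
a_2 = 3: 63/10  (≤ bound)
a_3 = 1: 82/13  (≤ bound)
a_4 = 3: 309/49  (> 38, stop)

82/13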